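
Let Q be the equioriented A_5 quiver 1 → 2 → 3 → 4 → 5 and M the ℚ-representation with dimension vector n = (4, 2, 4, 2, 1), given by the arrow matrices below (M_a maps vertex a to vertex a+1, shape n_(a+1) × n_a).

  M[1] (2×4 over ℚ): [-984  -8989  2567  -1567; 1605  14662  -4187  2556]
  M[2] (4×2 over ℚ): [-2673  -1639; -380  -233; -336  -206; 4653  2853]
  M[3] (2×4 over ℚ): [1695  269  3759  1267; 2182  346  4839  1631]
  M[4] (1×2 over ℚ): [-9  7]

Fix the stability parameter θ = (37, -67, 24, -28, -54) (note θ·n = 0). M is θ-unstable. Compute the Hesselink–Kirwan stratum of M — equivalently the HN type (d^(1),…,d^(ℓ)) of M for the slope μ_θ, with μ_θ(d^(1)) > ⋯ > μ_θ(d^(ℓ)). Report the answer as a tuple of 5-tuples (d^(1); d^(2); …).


Via rank(M_{q-1}∘⋯∘M_p): M ≅ I[1,1]^2, I[1,4], I[1,5], I[3,3]^2.
μ_θ-semistable layers: μ^(1)=37; μ^(2)=24; μ^(3)=-2; μ^(4)=-15; μ^(5)=-88/5

((2, 0, 0, 0, 0); (0, 0, 2, 0, 0); (0, 0, 1, 1, 0); (1, 1, 0, 0, 0); (1, 1, 1, 1, 1))


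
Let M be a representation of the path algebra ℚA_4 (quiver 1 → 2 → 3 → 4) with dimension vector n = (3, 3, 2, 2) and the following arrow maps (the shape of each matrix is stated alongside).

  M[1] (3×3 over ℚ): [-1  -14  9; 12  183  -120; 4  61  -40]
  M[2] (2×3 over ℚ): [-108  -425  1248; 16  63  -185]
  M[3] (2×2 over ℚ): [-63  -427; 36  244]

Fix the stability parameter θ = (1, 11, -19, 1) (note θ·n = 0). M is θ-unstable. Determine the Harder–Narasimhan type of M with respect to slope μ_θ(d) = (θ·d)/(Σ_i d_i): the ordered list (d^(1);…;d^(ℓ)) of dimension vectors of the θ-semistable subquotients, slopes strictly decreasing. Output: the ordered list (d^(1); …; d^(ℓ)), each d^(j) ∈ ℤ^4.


Interval decomposition of M: I[1,1], I[1,2], I[1,4], I[2,3], I[4,4].
HN type (ℓ=4): μ^(1)=11; μ^(2)=1; μ^(3)=-7/3; μ^(4)=-4

((0, 1, 0, 0); (2, 0, 0, 2); (1, 1, 1, 0); (0, 1, 1, 0))


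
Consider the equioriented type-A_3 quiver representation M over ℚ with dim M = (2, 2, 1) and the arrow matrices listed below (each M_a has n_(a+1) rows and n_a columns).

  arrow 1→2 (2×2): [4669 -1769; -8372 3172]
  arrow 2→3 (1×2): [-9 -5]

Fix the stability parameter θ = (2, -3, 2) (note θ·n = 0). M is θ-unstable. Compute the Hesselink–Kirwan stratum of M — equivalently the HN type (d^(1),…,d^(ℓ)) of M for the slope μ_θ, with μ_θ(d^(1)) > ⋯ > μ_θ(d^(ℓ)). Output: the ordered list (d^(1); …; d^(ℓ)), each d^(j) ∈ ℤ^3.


Barcode: M ≅ I[1,1], I[1,3], I[2,2]. HN layers by μ_θ (3 steps, strictly decreasing):
  μ^(1)=2; μ^(2)=-1/2; μ^(3)=-3

((1, 0, 1); (1, 1, 0); (0, 1, 0))


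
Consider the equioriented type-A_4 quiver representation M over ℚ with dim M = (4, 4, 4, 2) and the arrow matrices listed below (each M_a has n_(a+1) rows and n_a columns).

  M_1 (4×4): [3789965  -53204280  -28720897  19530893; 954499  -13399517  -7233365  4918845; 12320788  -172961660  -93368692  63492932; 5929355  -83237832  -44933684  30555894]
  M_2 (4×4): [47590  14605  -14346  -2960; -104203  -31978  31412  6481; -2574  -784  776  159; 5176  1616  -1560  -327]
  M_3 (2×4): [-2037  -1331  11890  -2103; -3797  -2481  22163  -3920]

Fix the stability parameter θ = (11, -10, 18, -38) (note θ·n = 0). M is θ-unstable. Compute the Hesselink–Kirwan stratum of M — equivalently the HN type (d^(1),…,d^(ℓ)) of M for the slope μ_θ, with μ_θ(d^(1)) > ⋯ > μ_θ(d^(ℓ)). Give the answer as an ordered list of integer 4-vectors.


Via rank(M_{q-1}∘⋯∘M_p): M ≅ I[1,1], I[1,3]^2, I[1,4], I[2,2], I[3,4].
μ_θ-semistable layers: μ^(1)=18; μ^(2)=11; μ^(3)=1/2; μ^(4)=-19/4; μ^(5)=-10

((0, 0, 2, 0); (1, 0, 0, 0); (2, 2, 0, 0); (1, 1, 1, 1); (0, 1, 1, 1))


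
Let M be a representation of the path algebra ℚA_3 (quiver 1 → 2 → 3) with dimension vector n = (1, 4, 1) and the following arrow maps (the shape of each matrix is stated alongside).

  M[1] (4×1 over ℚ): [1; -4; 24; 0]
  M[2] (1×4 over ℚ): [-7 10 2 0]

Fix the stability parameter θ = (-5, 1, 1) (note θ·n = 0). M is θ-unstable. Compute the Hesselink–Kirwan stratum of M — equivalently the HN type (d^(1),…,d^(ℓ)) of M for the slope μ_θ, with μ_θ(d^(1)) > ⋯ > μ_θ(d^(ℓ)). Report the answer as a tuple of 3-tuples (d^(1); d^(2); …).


Barcode: M ≅ I[1,3], I[2,2]^3. HN layers by μ_θ (2 steps, strictly decreasing):
  μ^(1)=1; μ^(2)=-5

((0, 4, 1); (1, 0, 0))


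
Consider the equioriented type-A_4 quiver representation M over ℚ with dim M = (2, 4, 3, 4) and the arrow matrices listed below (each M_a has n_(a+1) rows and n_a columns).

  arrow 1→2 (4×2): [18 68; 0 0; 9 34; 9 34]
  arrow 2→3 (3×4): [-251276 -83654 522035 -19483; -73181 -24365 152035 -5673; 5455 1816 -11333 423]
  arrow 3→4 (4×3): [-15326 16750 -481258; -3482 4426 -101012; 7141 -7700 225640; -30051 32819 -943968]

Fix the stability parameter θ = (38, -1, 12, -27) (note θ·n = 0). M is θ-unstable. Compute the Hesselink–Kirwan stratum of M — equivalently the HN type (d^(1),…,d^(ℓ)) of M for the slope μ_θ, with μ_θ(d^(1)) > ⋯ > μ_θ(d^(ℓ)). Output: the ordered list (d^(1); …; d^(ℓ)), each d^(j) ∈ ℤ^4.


Barcode: M ≅ I[1,1], I[1,2], I[2,4]^3, I[4,4]. HN layers by μ_θ (4 steps, strictly decreasing):
  μ^(1)=38; μ^(2)=37/2; μ^(3)=-16/3; μ^(4)=-27

((1, 0, 0, 0); (1, 1, 0, 0); (0, 3, 3, 3); (0, 0, 0, 1))


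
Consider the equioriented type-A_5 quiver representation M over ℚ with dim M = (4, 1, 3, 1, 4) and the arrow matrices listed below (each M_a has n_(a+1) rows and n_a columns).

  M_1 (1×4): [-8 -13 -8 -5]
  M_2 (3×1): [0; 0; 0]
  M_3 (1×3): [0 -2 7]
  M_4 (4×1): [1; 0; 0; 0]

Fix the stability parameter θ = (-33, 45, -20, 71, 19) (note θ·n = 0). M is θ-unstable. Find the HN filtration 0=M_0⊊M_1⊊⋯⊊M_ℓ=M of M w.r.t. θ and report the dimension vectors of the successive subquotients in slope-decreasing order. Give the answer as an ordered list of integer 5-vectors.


Via rank(M_{q-1}∘⋯∘M_p): M ≅ I[1,1]^3, I[1,2], I[3,3]^2, I[3,5], I[5,5]^3.
μ_θ-semistable layers: μ^(1)=45; μ^(2)=19; μ^(3)=-20; μ^(4)=-33

((0, 1, 0, 1, 1); (0, 0, 0, 0, 3); (0, 0, 3, 0, 0); (4, 0, 0, 0, 0))


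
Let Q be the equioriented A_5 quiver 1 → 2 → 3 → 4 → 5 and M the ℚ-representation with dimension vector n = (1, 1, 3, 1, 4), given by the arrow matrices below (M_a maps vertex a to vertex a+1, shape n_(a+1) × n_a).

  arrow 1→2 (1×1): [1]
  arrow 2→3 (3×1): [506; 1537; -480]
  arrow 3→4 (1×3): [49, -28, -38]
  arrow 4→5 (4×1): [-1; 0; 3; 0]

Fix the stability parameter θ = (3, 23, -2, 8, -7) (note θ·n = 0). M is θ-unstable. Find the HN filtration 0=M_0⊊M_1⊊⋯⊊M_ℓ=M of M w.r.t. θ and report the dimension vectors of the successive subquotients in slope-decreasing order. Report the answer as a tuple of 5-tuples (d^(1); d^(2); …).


Via rank(M_{q-1}∘⋯∘M_p): M ≅ I[1,5], I[3,3]^2, I[5,5]^3.
μ_θ-semistable layers: μ^(1)=11/2; μ^(2)=3; μ^(3)=-2; μ^(4)=-7

((0, 1, 1, 1, 1); (1, 0, 0, 0, 0); (0, 0, 2, 0, 0); (0, 0, 0, 0, 3))


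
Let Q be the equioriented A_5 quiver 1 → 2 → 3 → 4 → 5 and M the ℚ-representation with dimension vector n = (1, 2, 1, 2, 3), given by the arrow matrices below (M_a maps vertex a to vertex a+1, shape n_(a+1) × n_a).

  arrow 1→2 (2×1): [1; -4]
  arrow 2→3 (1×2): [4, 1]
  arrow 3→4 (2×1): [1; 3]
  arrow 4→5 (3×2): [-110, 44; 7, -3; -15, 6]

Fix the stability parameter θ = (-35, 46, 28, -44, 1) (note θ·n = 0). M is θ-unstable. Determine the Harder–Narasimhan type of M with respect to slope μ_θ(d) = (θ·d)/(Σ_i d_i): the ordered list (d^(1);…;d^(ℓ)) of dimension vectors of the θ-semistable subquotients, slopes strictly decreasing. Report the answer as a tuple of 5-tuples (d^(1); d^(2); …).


Via rank(M_{q-1}∘⋯∘M_p): M ≅ I[1,2], I[2,5], I[4,5], I[5,5].
μ_θ-semistable layers: μ^(1)=46; μ^(2)=31/4; μ^(3)=1; μ^(4)=-35; μ^(5)=-44

((0, 1, 0, 0, 0); (0, 1, 1, 1, 1); (0, 0, 0, 0, 2); (1, 0, 0, 0, 0); (0, 0, 0, 1, 0))


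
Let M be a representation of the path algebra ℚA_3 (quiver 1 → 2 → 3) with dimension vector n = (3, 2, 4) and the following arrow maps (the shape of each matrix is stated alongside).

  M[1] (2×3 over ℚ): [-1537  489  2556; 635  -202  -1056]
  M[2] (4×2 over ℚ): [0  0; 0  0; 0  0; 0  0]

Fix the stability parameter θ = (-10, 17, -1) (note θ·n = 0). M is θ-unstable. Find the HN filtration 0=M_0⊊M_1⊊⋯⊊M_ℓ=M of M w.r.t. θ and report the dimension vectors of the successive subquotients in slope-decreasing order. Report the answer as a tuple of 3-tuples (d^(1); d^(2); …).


Interval decomposition of M: I[1,1], I[1,2]^2, I[3,3]^4.
HN type (ℓ=3): μ^(1)=17; μ^(2)=-1; μ^(3)=-10

((0, 2, 0); (0, 0, 4); (3, 0, 0))


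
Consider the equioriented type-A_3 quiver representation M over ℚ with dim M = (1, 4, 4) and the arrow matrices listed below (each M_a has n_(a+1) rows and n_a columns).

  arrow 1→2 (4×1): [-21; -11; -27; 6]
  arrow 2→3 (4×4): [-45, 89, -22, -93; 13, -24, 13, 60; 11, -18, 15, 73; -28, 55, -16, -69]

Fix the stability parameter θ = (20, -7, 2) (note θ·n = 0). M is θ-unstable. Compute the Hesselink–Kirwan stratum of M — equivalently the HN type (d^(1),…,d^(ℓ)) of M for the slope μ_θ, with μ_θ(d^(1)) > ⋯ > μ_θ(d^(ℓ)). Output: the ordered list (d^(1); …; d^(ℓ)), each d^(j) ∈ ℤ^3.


Interval decomposition of M: I[1,3], I[2,3]^3.
HN type (ℓ=3): μ^(1)=5; μ^(2)=2; μ^(3)=-7

((1, 1, 1); (0, 0, 3); (0, 3, 0))


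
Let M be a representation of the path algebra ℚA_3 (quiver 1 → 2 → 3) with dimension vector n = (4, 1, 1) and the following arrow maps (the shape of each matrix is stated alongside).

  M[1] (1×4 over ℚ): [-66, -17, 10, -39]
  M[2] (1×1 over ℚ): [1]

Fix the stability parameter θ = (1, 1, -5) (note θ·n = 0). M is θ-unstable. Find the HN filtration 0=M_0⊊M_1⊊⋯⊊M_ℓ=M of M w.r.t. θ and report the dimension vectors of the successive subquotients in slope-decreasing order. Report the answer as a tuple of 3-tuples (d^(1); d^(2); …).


Barcode: M ≅ I[1,1]^3, I[1,3]. HN layers by μ_θ (2 steps, strictly decreasing):
  μ^(1)=1; μ^(2)=-1

((3, 0, 0); (1, 1, 1))


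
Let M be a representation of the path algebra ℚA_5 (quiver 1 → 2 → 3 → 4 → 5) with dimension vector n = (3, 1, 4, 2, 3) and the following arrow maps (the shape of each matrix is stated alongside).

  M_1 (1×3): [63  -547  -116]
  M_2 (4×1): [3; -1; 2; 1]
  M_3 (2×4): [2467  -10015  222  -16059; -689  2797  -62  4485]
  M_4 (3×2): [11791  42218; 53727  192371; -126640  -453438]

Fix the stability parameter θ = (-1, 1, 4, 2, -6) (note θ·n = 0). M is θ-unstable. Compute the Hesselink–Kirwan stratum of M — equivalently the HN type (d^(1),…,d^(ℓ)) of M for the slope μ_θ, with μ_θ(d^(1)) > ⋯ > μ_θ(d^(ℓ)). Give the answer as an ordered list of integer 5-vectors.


Via rank(M_{q-1}∘⋯∘M_p): M ≅ I[1,1]^2, I[1,5], I[3,3]^2, I[3,5], I[5,5].
μ_θ-semistable layers: μ^(1)=4; μ^(2)=1/4; μ^(3)=0; μ^(4)=-1; μ^(5)=-6

((0, 0, 2, 0, 0); (0, 1, 1, 1, 1); (0, 0, 1, 1, 1); (3, 0, 0, 0, 0); (0, 0, 0, 0, 1))


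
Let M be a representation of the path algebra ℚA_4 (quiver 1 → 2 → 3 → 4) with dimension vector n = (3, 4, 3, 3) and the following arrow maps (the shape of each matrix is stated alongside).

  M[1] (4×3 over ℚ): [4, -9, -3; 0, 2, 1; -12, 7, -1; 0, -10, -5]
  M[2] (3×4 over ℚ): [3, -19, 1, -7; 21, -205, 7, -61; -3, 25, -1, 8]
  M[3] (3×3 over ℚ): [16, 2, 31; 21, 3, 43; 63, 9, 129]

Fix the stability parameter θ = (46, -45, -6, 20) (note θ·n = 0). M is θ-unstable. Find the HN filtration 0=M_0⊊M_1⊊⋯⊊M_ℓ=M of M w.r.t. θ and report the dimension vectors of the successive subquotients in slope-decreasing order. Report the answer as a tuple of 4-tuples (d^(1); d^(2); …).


Interval decomposition of M: I[1,1], I[1,2], I[1,4], I[2,2], I[2,3], I[3,4], I[4,4].
HN type (ℓ=6): μ^(1)=46; μ^(2)=20; μ^(3)=1/2; μ^(4)=-5/3; μ^(5)=-6; μ^(6)=-45

((1, 0, 0, 0); (0, 0, 0, 3); (1, 1, 0, 0); (1, 1, 1, 0); (0, 0, 2, 0); (0, 2, 0, 0))


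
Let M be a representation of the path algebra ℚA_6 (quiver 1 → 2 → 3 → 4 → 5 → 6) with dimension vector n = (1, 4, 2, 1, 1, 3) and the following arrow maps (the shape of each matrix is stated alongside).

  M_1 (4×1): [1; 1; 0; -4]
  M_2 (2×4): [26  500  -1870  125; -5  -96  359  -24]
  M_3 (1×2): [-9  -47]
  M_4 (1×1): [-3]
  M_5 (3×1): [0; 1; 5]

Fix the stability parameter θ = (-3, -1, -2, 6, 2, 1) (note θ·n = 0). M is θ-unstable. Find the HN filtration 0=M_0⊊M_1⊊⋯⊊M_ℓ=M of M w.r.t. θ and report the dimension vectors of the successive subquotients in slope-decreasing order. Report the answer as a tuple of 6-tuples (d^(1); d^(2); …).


Via rank(M_{q-1}∘⋯∘M_p): M ≅ I[1,6], I[2,2]^2, I[2,3], I[6,6]^2.
μ_θ-semistable layers: μ^(1)=3; μ^(2)=1; μ^(3)=-1; μ^(4)=-3/2; μ^(5)=-3

((0, 0, 0, 1, 1, 1); (0, 0, 0, 0, 0, 2); (0, 2, 0, 0, 0, 0); (0, 2, 2, 0, 0, 0); (1, 0, 0, 0, 0, 0))


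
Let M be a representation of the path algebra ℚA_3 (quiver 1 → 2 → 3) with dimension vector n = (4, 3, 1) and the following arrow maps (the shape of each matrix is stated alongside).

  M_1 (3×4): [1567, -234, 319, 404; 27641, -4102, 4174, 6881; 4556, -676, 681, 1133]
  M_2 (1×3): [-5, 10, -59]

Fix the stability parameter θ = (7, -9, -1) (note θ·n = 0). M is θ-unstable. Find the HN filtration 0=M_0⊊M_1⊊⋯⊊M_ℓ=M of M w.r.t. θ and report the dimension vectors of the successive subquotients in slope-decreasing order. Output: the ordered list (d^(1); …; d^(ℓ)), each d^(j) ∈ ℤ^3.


Interval decomposition of M: I[1,1], I[1,2]^2, I[1,3].
HN type (ℓ=2): μ^(1)=7; μ^(2)=-1

((1, 0, 0); (3, 3, 1))


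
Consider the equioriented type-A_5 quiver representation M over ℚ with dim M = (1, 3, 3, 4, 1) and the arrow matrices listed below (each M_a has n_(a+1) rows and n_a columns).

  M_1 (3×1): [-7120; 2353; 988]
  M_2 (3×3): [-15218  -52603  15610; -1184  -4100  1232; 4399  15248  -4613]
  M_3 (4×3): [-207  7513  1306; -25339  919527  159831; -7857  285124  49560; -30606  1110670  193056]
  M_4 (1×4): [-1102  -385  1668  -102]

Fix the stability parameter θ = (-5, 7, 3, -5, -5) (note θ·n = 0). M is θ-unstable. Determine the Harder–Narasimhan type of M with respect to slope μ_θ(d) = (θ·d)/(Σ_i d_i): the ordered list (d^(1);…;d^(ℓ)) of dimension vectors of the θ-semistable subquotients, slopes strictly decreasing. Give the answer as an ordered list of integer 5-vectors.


Barcode: M ≅ I[1,5], I[2,2], I[2,4], I[3,4], I[4,4]. HN layers by μ_θ (5 steps, strictly decreasing):
  μ^(1)=7; μ^(2)=5/3; μ^(3)=0; μ^(4)=-1; μ^(5)=-5

((0, 1, 0, 0, 0); (0, 1, 1, 1, 0); (0, 1, 1, 1, 1); (0, 0, 1, 1, 0); (1, 0, 0, 1, 0))


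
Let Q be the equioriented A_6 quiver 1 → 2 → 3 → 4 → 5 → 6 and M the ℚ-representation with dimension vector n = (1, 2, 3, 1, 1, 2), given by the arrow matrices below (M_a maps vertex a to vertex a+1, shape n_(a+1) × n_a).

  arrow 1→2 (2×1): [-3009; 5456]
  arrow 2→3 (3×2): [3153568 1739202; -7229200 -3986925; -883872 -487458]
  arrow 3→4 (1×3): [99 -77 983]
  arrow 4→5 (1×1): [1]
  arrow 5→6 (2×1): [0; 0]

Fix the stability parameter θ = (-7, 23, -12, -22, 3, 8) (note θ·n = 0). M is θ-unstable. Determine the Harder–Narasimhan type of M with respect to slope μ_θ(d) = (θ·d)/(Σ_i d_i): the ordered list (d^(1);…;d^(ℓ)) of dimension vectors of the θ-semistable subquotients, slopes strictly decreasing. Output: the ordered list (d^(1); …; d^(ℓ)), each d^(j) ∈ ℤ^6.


Via rank(M_{q-1}∘⋯∘M_p): M ≅ I[1,2], I[2,5], I[3,3]^2, I[6,6]^2.
μ_θ-semistable layers: μ^(1)=23; μ^(2)=8; μ^(3)=3; μ^(4)=-11/3; μ^(5)=-7; μ^(6)=-12

((0, 1, 0, 0, 0, 0); (0, 0, 0, 0, 0, 2); (0, 0, 0, 0, 1, 0); (0, 1, 1, 1, 0, 0); (1, 0, 0, 0, 0, 0); (0, 0, 2, 0, 0, 0))


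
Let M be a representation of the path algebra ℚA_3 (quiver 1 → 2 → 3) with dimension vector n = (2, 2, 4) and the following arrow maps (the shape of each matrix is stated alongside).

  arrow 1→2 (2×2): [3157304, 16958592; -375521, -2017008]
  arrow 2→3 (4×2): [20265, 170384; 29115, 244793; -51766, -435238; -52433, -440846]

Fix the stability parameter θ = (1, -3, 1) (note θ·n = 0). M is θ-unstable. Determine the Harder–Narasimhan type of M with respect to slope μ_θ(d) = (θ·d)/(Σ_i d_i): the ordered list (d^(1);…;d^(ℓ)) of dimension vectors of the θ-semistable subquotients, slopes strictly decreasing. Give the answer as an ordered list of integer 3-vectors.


Via rank(M_{q-1}∘⋯∘M_p): M ≅ I[1,1], I[1,3], I[2,3], I[3,3]^2.
μ_θ-semistable layers: μ^(1)=1; μ^(2)=-1; μ^(3)=-3

((1, 0, 4); (1, 1, 0); (0, 1, 0))


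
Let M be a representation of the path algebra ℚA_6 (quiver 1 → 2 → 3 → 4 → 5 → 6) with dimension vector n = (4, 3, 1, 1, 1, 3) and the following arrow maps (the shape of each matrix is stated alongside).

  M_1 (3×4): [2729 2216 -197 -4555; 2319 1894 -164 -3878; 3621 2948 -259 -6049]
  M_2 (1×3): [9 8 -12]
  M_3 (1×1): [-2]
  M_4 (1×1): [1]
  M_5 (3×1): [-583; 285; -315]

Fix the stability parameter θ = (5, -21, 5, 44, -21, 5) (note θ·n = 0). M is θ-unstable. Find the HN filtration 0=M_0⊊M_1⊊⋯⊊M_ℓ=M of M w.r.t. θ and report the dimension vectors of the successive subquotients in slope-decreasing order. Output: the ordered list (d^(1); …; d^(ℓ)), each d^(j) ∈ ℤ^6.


Barcode: M ≅ I[1,1]^2, I[1,2], I[1,6], I[2,2], I[6,6]^2. HN layers by μ_θ (4 steps, strictly decreasing):
  μ^(1)=28/3; μ^(2)=5; μ^(3)=-8; μ^(4)=-21

((0, 0, 0, 1, 1, 1); (2, 0, 1, 0, 0, 2); (2, 2, 0, 0, 0, 0); (0, 1, 0, 0, 0, 0))


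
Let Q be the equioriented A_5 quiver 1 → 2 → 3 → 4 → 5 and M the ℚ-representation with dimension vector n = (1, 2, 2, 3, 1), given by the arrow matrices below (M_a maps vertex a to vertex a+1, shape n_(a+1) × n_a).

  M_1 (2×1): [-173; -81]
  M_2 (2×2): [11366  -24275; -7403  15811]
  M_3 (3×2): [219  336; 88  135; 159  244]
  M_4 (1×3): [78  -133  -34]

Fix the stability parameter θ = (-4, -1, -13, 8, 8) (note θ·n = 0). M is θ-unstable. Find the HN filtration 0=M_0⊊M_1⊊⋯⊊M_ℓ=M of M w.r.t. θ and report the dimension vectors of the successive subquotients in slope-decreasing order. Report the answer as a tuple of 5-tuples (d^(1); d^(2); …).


Barcode: M ≅ I[1,4], I[2,5], I[4,4]. HN layers by μ_θ (3 steps, strictly decreasing):
  μ^(1)=8; μ^(2)=-6; μ^(3)=-7

((0, 0, 0, 3, 1); (1, 1, 1, 0, 0); (0, 1, 1, 0, 0))


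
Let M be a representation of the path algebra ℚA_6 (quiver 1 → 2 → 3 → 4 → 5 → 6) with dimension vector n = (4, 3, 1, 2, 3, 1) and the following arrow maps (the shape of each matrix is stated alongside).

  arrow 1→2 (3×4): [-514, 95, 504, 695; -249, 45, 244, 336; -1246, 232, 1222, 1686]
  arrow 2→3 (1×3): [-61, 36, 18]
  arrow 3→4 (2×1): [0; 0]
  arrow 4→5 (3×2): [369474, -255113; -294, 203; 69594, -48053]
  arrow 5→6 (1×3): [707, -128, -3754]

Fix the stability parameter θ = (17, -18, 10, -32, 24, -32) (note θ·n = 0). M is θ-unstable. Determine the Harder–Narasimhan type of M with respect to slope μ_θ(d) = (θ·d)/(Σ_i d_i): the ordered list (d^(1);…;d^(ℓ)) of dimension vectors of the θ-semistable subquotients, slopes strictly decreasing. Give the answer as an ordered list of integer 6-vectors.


Interval decomposition of M: I[1,1], I[1,2]^2, I[1,3], I[4,4], I[4,6], I[5,5]^2.
HN type (ℓ=6): μ^(1)=24; μ^(2)=17; μ^(3)=10; μ^(4)=-1/2; μ^(5)=-4; μ^(6)=-32

((0, 0, 0, 0, 2, 0); (1, 0, 0, 0, 0, 0); (0, 0, 1, 0, 0, 0); (3, 3, 0, 0, 0, 0); (0, 0, 0, 0, 1, 1); (0, 0, 0, 2, 0, 0))


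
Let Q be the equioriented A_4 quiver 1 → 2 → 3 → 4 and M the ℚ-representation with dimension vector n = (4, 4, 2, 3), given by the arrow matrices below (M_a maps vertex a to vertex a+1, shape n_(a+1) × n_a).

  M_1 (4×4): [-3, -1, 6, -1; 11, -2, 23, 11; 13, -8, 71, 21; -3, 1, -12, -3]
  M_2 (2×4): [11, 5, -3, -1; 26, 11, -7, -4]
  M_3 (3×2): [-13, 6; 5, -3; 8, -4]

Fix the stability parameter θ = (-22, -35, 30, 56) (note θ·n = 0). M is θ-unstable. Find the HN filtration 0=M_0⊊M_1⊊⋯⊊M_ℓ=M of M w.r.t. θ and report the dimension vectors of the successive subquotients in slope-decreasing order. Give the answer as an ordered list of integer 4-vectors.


Barcode: M ≅ I[1,2]^2, I[1,4]^2, I[4,4]. HN layers by μ_θ (3 steps, strictly decreasing):
  μ^(1)=56; μ^(2)=30; μ^(3)=-57/2

((0, 0, 0, 3); (0, 0, 2, 0); (4, 4, 0, 0))


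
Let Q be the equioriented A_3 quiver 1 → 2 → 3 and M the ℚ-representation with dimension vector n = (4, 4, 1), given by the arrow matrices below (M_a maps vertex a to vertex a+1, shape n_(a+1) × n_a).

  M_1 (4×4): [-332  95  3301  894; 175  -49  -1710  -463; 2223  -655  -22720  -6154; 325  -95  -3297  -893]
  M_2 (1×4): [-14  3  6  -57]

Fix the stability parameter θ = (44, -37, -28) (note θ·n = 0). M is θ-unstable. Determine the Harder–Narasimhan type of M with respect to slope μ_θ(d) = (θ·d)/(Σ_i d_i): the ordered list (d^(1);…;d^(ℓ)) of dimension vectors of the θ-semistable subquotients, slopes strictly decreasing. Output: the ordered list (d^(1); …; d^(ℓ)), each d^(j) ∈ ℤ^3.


Via rank(M_{q-1}∘⋯∘M_p): M ≅ I[1,2]^3, I[1,3].
μ_θ-semistable layers: μ^(1)=7/2; μ^(2)=-7

((3, 3, 0); (1, 1, 1))


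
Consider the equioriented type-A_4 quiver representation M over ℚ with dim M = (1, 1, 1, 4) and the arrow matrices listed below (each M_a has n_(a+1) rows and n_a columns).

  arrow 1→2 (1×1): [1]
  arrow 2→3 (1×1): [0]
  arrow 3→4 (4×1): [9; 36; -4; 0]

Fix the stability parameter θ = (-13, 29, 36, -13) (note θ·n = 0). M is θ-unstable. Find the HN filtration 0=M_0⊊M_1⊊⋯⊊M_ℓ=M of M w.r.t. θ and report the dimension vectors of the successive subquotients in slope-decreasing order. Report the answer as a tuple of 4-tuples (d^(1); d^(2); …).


Interval decomposition of M: I[1,2], I[3,4], I[4,4]^3.
HN type (ℓ=3): μ^(1)=29; μ^(2)=23/2; μ^(3)=-13

((0, 1, 0, 0); (0, 0, 1, 1); (1, 0, 0, 3))


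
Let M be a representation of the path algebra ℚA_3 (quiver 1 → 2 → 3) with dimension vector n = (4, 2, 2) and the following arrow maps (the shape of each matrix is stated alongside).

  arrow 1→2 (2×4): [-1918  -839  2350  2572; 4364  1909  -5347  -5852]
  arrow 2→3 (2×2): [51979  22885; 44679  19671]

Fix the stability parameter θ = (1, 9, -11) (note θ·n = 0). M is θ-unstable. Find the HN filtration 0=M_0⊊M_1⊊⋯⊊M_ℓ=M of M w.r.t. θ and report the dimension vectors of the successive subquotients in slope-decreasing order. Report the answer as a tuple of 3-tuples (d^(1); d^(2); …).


Barcode: M ≅ I[1,1]^2, I[1,3]^2. HN layers by μ_θ (2 steps, strictly decreasing):
  μ^(1)=1; μ^(2)=-1/3

((2, 0, 0); (2, 2, 2))


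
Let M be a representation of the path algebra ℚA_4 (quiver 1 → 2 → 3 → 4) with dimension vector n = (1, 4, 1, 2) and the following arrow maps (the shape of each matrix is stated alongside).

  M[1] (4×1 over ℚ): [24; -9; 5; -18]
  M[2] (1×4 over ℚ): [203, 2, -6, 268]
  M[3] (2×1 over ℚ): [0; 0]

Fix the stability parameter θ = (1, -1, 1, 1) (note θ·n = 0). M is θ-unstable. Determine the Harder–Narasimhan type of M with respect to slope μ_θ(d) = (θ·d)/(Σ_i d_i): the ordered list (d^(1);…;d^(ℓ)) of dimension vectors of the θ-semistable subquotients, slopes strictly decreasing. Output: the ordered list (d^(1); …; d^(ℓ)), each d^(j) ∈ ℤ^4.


Barcode: M ≅ I[1,2], I[2,2]^2, I[2,3], I[4,4]^2. HN layers by μ_θ (3 steps, strictly decreasing):
  μ^(1)=1; μ^(2)=0; μ^(3)=-1

((0, 0, 1, 2); (1, 1, 0, 0); (0, 3, 0, 0))


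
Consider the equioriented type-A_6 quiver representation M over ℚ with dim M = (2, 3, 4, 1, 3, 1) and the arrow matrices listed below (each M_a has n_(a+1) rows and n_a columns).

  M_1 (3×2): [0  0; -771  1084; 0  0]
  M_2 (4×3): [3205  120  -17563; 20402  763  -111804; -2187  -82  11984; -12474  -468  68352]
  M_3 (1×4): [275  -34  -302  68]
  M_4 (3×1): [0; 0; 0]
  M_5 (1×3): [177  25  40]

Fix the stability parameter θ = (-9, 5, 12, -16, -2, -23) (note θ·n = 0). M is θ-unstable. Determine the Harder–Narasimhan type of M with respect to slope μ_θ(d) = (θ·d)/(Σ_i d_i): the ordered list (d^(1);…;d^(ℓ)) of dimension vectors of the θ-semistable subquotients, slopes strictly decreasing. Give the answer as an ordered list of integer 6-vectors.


Via rank(M_{q-1}∘⋯∘M_p): M ≅ I[1,1], I[1,4], I[2,3]^2, I[3,3], I[5,5]^2, I[5,6].
μ_θ-semistable layers: μ^(1)=12; μ^(2)=5; μ^(3)=1/3; μ^(4)=-2; μ^(5)=-9; μ^(6)=-25/2

((0, 0, 3, 0, 0, 0); (0, 2, 0, 0, 0, 0); (0, 1, 1, 1, 0, 0); (0, 0, 0, 0, 2, 0); (2, 0, 0, 0, 0, 0); (0, 0, 0, 0, 1, 1))


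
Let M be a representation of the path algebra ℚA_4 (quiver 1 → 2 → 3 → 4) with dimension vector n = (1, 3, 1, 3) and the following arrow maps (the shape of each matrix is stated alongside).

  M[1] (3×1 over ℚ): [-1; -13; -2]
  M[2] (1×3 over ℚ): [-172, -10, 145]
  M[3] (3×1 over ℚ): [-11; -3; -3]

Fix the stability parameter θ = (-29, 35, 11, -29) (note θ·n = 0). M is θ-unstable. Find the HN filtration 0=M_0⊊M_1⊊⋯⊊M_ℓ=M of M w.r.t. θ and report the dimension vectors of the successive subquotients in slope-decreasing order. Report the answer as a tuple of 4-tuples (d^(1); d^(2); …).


Interval decomposition of M: I[1,4], I[2,2]^2, I[4,4]^2.
HN type (ℓ=3): μ^(1)=35; μ^(2)=17/3; μ^(3)=-29

((0, 2, 0, 0); (0, 1, 1, 1); (1, 0, 0, 2))


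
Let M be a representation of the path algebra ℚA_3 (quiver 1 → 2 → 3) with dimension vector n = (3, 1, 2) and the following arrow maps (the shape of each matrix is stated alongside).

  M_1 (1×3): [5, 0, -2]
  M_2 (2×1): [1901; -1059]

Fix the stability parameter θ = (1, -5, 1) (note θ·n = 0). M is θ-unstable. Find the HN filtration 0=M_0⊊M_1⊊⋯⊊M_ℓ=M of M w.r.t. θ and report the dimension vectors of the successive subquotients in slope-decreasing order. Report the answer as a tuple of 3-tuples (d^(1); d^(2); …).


Via rank(M_{q-1}∘⋯∘M_p): M ≅ I[1,1]^2, I[1,3], I[3,3].
μ_θ-semistable layers: μ^(1)=1; μ^(2)=-2

((2, 0, 2); (1, 1, 0))


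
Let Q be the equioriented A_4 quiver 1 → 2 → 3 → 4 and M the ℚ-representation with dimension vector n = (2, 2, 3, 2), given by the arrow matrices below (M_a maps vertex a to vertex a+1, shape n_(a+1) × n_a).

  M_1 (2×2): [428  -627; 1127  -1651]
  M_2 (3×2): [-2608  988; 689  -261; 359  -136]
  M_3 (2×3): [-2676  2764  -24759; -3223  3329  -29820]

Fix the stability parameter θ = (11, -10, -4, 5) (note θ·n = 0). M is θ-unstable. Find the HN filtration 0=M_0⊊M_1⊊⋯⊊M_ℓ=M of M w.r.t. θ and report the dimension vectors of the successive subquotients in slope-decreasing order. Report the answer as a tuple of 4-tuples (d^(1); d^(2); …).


Barcode: M ≅ I[1,4]^2, I[3,3]. HN layers by μ_θ (3 steps, strictly decreasing):
  μ^(1)=5; μ^(2)=-1; μ^(3)=-4

((0, 0, 0, 2); (2, 2, 2, 0); (0, 0, 1, 0))


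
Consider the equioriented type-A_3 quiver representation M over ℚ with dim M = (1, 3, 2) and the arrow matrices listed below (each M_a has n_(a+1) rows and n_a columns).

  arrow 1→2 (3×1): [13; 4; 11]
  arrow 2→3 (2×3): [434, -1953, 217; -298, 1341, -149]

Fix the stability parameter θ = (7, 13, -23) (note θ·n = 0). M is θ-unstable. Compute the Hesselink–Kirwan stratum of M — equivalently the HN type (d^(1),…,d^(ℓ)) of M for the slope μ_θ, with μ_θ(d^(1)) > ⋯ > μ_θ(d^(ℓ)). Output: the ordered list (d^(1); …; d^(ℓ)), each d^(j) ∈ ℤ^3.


Interval decomposition of M: I[1,3], I[2,2]^2, I[3,3].
HN type (ℓ=3): μ^(1)=13; μ^(2)=-1; μ^(3)=-23

((0, 2, 0); (1, 1, 1); (0, 0, 1))


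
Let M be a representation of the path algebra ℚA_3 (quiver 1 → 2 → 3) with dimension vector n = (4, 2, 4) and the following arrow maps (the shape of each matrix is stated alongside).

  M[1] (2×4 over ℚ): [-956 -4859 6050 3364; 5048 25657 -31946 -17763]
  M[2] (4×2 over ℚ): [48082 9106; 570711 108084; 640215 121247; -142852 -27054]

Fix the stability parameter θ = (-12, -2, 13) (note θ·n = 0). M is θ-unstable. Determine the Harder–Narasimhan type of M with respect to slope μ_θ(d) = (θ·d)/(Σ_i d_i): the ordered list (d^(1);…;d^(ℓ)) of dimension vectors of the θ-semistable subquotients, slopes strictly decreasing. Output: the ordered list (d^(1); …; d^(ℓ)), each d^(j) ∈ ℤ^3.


Interval decomposition of M: I[1,1]^2, I[1,3]^2, I[3,3]^2.
HN type (ℓ=3): μ^(1)=13; μ^(2)=-2; μ^(3)=-12

((0, 0, 4); (0, 2, 0); (4, 0, 0))


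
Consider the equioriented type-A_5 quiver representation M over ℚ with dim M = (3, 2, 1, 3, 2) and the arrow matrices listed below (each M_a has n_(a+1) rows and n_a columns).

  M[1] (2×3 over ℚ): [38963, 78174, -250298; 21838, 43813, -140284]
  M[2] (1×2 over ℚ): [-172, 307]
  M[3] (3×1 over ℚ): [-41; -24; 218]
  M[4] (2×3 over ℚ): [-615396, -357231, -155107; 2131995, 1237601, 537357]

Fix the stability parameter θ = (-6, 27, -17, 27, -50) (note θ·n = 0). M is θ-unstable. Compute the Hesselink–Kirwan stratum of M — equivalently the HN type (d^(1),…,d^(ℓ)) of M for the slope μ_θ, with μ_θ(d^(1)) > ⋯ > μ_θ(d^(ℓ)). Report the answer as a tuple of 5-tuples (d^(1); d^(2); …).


Via rank(M_{q-1}∘⋯∘M_p): M ≅ I[1,1], I[1,2], I[1,5], I[4,4], I[4,5].
μ_θ-semistable layers: μ^(1)=27; μ^(2)=-13/4; μ^(3)=-6; μ^(4)=-23/2

((0, 1, 0, 1, 0); (0, 1, 1, 1, 1); (3, 0, 0, 0, 0); (0, 0, 0, 1, 1))


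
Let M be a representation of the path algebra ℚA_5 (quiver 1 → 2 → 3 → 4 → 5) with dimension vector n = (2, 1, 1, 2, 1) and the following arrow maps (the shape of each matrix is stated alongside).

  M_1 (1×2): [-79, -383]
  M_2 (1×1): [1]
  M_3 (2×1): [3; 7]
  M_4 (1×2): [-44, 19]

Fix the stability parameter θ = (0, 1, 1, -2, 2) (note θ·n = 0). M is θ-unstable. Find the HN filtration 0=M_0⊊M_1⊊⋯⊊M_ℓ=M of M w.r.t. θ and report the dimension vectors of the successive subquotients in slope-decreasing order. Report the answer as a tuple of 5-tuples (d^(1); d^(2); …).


Via rank(M_{q-1}∘⋯∘M_p): M ≅ I[1,1], I[1,5], I[4,4].
μ_θ-semistable layers: μ^(1)=2; μ^(2)=0; μ^(3)=-2

((0, 0, 0, 0, 1); (2, 1, 1, 1, 0); (0, 0, 0, 1, 0))


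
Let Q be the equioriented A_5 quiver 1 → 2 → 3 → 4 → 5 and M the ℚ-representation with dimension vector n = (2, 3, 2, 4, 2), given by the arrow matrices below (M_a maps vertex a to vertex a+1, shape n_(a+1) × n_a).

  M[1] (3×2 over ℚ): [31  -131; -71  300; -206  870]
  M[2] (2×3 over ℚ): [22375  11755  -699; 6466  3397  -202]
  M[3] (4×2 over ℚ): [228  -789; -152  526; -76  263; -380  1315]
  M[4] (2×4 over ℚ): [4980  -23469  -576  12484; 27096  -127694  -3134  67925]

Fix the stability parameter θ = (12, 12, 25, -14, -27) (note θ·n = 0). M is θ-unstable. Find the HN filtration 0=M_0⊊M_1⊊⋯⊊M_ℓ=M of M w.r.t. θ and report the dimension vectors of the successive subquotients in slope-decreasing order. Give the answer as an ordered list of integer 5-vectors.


Via rank(M_{q-1}∘⋯∘M_p): M ≅ I[1,3], I[1,5], I[2,2], I[4,4]^2, I[4,5].
μ_θ-semistable layers: μ^(1)=25; μ^(2)=12; μ^(3)=8/5; μ^(4)=-14; μ^(5)=-41/2

((0, 0, 1, 0, 0); (1, 2, 0, 0, 0); (1, 1, 1, 1, 1); (0, 0, 0, 2, 0); (0, 0, 0, 1, 1))


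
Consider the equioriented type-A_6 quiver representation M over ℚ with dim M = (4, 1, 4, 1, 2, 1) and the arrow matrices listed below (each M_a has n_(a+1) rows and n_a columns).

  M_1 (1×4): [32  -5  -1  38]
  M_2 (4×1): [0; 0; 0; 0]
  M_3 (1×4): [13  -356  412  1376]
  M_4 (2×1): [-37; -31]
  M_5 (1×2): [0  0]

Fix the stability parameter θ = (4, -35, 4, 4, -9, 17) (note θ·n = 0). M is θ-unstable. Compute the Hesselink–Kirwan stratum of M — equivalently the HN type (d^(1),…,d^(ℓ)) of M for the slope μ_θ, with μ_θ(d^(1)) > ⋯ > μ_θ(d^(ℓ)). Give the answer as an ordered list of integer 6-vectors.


Interval decomposition of M: I[1,1]^3, I[1,2], I[3,3]^3, I[3,5], I[5,5], I[6,6].
HN type (ℓ=5): μ^(1)=17; μ^(2)=4; μ^(3)=-1/3; μ^(4)=-9; μ^(5)=-31/2

((0, 0, 0, 0, 0, 1); (3, 0, 3, 0, 0, 0); (0, 0, 1, 1, 1, 0); (0, 0, 0, 0, 1, 0); (1, 1, 0, 0, 0, 0))


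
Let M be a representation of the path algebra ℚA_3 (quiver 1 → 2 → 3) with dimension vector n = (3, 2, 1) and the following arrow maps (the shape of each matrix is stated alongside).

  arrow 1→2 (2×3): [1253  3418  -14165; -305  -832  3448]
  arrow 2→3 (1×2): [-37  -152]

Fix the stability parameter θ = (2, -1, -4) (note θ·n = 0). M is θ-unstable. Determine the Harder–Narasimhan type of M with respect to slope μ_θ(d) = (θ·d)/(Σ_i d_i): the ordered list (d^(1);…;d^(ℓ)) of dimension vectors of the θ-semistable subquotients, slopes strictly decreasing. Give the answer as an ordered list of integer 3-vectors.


Barcode: M ≅ I[1,1], I[1,2], I[1,3]. HN layers by μ_θ (3 steps, strictly decreasing):
  μ^(1)=2; μ^(2)=1/2; μ^(3)=-1

((1, 0, 0); (1, 1, 0); (1, 1, 1))


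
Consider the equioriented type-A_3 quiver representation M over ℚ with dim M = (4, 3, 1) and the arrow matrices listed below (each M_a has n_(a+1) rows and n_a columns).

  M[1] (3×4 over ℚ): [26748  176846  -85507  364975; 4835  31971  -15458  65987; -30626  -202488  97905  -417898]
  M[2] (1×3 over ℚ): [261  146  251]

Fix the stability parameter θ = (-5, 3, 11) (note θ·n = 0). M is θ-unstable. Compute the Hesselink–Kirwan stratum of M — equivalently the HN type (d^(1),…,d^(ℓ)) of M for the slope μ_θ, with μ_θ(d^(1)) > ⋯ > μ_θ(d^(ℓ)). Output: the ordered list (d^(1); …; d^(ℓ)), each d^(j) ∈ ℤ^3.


Via rank(M_{q-1}∘⋯∘M_p): M ≅ I[1,1], I[1,2]^2, I[1,3].
μ_θ-semistable layers: μ^(1)=11; μ^(2)=3; μ^(3)=-5

((0, 0, 1); (0, 3, 0); (4, 0, 0))


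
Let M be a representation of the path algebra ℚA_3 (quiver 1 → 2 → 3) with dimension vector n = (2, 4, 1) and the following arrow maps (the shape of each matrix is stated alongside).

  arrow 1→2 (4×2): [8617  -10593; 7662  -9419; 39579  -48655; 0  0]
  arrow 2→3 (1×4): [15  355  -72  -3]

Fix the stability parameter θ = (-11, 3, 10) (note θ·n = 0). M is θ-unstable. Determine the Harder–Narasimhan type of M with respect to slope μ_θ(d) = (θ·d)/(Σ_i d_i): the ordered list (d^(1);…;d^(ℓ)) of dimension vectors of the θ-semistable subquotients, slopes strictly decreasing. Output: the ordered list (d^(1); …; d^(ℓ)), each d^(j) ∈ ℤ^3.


Interval decomposition of M: I[1,2], I[1,3], I[2,2]^2.
HN type (ℓ=3): μ^(1)=10; μ^(2)=3; μ^(3)=-11

((0, 0, 1); (0, 4, 0); (2, 0, 0))


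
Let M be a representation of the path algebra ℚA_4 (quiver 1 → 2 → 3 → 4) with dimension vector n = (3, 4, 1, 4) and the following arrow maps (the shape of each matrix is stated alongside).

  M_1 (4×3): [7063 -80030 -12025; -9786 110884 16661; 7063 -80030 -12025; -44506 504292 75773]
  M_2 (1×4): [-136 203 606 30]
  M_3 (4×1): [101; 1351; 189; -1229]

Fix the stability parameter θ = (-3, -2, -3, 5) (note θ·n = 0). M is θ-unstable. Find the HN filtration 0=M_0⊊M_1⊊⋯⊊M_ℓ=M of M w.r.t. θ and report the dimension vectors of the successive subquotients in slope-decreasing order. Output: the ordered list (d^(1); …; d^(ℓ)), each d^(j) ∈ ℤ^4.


Barcode: M ≅ I[1,1], I[1,2], I[1,4], I[2,2]^2, I[4,4]^3. HN layers by μ_θ (4 steps, strictly decreasing):
  μ^(1)=5; μ^(2)=-2; μ^(3)=-5/2; μ^(4)=-3

((0, 0, 0, 4); (0, 3, 0, 0); (0, 1, 1, 0); (3, 0, 0, 0))


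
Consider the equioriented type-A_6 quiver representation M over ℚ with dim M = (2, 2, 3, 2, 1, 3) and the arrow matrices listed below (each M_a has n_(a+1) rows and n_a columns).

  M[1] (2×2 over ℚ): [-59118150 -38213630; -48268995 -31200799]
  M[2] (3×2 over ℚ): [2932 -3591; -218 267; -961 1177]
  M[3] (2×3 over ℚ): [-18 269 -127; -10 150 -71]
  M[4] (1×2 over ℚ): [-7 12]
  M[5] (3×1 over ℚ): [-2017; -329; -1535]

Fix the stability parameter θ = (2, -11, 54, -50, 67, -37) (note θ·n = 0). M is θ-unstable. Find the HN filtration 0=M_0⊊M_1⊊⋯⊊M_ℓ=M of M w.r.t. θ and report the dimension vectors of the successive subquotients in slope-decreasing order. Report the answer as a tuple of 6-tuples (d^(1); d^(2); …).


Via rank(M_{q-1}∘⋯∘M_p): M ≅ I[1,1], I[1,6], I[2,4], I[3,3], I[6,6]^2.
μ_θ-semistable layers: μ^(1)=54; μ^(2)=15; μ^(3)=2; μ^(4)=-9/2; μ^(5)=-11; μ^(6)=-37

((0, 0, 1, 0, 0, 0); (0, 0, 0, 0, 1, 1); (1, 0, 2, 2, 0, 0); (1, 1, 0, 0, 0, 0); (0, 1, 0, 0, 0, 0); (0, 0, 0, 0, 0, 2))


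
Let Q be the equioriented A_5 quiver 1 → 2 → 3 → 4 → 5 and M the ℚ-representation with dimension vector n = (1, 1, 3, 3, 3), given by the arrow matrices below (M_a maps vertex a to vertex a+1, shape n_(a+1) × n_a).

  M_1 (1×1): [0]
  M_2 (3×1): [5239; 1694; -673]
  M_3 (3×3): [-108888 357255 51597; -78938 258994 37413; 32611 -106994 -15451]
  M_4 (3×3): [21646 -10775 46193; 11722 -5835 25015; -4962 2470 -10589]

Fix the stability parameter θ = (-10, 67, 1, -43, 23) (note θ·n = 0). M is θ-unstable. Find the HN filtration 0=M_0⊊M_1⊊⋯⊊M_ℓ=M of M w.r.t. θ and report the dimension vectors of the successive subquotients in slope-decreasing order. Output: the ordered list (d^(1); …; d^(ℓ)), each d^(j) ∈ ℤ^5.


Interval decomposition of M: I[1,1], I[2,5], I[3,4], I[3,5], I[5,5].
HN type (ℓ=4): μ^(1)=23; μ^(2)=25/3; μ^(3)=-10; μ^(4)=-21

((0, 0, 0, 0, 3); (0, 1, 1, 1, 0); (1, 0, 0, 0, 0); (0, 0, 2, 2, 0))


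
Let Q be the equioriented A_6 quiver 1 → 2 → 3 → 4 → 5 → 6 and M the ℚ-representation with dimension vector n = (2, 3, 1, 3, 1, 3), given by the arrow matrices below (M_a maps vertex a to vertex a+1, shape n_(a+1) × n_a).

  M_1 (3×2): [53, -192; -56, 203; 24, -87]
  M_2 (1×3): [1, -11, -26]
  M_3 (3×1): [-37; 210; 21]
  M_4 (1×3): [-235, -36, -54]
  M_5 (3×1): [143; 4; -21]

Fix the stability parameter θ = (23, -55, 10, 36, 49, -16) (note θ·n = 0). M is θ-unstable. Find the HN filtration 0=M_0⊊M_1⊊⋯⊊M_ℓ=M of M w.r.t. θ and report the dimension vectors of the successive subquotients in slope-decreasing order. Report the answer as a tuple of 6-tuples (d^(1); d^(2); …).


Interval decomposition of M: I[1,2], I[1,6], I[2,2], I[4,4]^2, I[6,6]^2.
HN type (ℓ=5): μ^(1)=36; μ^(2)=23; μ^(3)=10; μ^(4)=-16; μ^(5)=-55

((0, 0, 0, 2, 0, 0); (0, 0, 0, 1, 1, 1); (0, 0, 1, 0, 0, 0); (2, 2, 0, 0, 0, 2); (0, 1, 0, 0, 0, 0))


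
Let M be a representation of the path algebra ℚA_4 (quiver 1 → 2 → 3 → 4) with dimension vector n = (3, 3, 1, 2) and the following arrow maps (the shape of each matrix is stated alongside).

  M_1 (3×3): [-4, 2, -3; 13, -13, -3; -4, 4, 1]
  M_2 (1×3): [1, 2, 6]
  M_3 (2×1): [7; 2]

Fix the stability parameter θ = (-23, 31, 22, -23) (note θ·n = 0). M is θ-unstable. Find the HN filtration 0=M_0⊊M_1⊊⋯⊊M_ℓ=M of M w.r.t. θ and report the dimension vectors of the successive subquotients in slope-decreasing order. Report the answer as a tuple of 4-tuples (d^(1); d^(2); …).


Via rank(M_{q-1}∘⋯∘M_p): M ≅ I[1,2]^2, I[1,4], I[4,4].
μ_θ-semistable layers: μ^(1)=31; μ^(2)=10; μ^(3)=-23

((0, 2, 0, 0); (0, 1, 1, 1); (3, 0, 0, 1))


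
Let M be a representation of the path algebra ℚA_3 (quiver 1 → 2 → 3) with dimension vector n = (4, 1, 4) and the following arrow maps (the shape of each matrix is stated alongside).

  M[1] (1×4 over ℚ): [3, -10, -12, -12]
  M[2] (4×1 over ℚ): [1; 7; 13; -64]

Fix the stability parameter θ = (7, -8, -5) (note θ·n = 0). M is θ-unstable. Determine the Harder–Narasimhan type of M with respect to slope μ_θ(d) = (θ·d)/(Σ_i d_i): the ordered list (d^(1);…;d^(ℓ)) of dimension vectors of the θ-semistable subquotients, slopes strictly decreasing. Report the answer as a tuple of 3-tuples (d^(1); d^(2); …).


Interval decomposition of M: I[1,1]^3, I[1,3], I[3,3]^3.
HN type (ℓ=3): μ^(1)=7; μ^(2)=-2; μ^(3)=-5

((3, 0, 0); (1, 1, 1); (0, 0, 3))
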